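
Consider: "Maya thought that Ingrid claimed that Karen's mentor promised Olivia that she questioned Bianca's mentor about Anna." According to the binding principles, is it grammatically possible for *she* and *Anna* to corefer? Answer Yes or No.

*she* is a pronoun; Principle B requires it to be free in its binding domain — the clause headed by 'questioned'.
— Anna: second object of the clause headed by 'questioned'; is c-commanded by the pronoun; coreference would bind this R-expression — blocked (Principle C).

No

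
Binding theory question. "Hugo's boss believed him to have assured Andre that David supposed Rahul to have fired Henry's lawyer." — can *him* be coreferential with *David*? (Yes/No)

*him* is a pronoun; Principle B requires it to be free in its binding domain — the matrix clause.
— David: subject of the clause headed by 'supposed'; is c-commanded by the pronoun; coreference would bind this R-expression — blocked (Principle C).

No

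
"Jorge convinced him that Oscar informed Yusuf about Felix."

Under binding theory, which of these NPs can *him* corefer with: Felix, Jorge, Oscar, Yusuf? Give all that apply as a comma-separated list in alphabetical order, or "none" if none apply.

*him* is a pronoun; Principle B requires it to be free in its binding domain — the matrix clause.
— Felix: second object of the clause headed by 'informed'; is c-commanded by the pronoun; coreference would bind this R-expression — blocked (Principle C).
— Jorge: subject of the matrix clause; c-commands the pronoun within its binding domain — blocked (Principle B).
— Oscar: subject of the clause headed by 'informed'; is c-commanded by the pronoun; coreference would bind this R-expression — blocked (Principle C).
— Yusuf: object of the clause headed by 'informed'; is c-commanded by the pronoun; coreference would bind this R-expression — blocked (Principle C).

none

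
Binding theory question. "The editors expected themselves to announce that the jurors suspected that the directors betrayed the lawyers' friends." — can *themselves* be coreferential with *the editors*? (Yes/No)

Yes

*themselves* is a reflexive; Principle A requires it to be bound within its binding domain — the matrix clause.
— the editors: subject of the matrix clause; c-commands the reflexive within its binding domain — allowed (Principle A).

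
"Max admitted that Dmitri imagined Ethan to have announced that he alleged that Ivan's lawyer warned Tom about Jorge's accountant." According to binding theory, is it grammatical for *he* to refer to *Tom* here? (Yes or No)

No

*Tom* is an R-expression; Principle C requires it to be free (not bound by any c-commanding expression).
— he: subject of the clause headed by 'alleged'; the pronoun c-commands the R-expression — coreference blocked (Principle C).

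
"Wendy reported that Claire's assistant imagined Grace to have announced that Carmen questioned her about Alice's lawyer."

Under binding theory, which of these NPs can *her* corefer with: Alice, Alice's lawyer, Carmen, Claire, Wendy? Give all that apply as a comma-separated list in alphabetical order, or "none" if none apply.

*her* is a pronoun; Principle B requires it to be free in its binding domain — the clause headed by 'questioned'.
— Alice: possessor inside the second object DP of the clause headed by 'questioned'; is c-commanded by the pronoun; coreference would bind this R-expression — blocked (Principle C).
— Alice's lawyer: second object of the clause headed by 'questioned'; is c-commanded by the pronoun; coreference would bind this R-expression — blocked (Principle C).
— Carmen: subject of the clause headed by 'questioned'; c-commands the pronoun within its binding domain — blocked (Principle B).
— Claire: possessor inside the subject DP of the clause headed by 'imagined'; does not c-command the pronoun — Principle B does not apply; allowed.
— Wendy: subject of the matrix clause; c-commands the pronoun but lies outside its binding domain — allowed.

Claire, Wendy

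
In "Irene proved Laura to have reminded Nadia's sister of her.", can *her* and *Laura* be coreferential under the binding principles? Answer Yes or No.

No

*Laura* is an R-expression; Principle C requires it to be free (not bound by any c-commanding expression).
— her: second object of the clause headed by 'reminded'; the R-expression locally c-commands the pronoun — coreference blocked (Principle B on the pronoun).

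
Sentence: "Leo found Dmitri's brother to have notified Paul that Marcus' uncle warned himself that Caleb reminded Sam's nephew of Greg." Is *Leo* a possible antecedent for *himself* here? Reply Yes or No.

*himself* is a reflexive; Principle A requires it to be bound within its binding domain — the clause headed by 'warned'.
— Leo: subject of the matrix clause; c-commands the reflexive but lies outside its binding domain — cannot bind it (Principle A).

No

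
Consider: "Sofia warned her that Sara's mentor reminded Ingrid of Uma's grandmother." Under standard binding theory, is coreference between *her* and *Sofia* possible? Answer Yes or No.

*Sofia* is an R-expression; Principle C requires it to be free (not bound by any c-commanding expression).
— her: object of the matrix clause; the R-expression locally c-commands the pronoun — coreference blocked (Principle B on the pronoun).

No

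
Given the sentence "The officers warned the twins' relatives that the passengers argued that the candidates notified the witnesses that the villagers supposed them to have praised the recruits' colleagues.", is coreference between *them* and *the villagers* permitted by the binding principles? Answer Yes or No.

*them* is a pronoun; Principle B requires it to be free in its binding domain — the clause headed by 'supposed'.
— the villagers: subject of the clause headed by 'supposed'; c-commands the pronoun within its binding domain — blocked (Principle B).

No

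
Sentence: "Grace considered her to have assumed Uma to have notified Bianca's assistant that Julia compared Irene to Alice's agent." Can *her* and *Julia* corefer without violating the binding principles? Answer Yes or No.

No

*Julia* is an R-expression; Principle C requires it to be free (not bound by any c-commanding expression).
— her: subject of the clause headed by 'assumed'; the pronoun c-commands the R-expression — coreference blocked (Principle C).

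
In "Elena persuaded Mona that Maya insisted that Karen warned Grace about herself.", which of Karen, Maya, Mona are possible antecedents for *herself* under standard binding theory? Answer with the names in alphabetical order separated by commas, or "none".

Karen

*herself* is a reflexive; Principle A requires it to be bound within its binding domain — the clause headed by 'warned'.
— Karen: subject of the clause headed by 'warned'; c-commands the reflexive within its binding domain — allowed (Principle A).
— Maya: subject of the clause headed by 'insisted'; c-commands the reflexive but lies outside its binding domain — cannot bind it (Principle A).
— Mona: object of the matrix clause; c-commands the reflexive but lies outside its binding domain — cannot bind it (Principle A).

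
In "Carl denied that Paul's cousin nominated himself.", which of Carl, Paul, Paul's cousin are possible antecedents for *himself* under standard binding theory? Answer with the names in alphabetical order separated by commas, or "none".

Paul's cousin

*himself* is a reflexive; Principle A requires it to be bound within its binding domain — the clause headed by 'nominated'.
— Carl: subject of the matrix clause; c-commands the reflexive but lies outside its binding domain — cannot bind it (Principle A).
— Paul: possessor inside the subject DP of the clause headed by 'nominated'; does not c-command the reflexive — cannot bind it (Principle A).
— Paul's cousin: subject of the clause headed by 'nominated'; c-commands the reflexive within its binding domain — allowed (Principle A).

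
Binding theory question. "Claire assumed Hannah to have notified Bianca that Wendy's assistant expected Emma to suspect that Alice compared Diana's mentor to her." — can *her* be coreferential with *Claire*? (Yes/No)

*her* is a pronoun; Principle B requires it to be free in its binding domain — the clause headed by 'compared'.
— Claire: subject of the matrix clause; c-commands the pronoun but lies outside its binding domain — allowed.

Yes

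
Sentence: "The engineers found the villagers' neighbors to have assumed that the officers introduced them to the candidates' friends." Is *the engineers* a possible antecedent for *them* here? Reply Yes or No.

*them* is a pronoun; Principle B requires it to be free in its binding domain — the clause headed by 'introduced'.
— the engineers: subject of the matrix clause; c-commands the pronoun but lies outside its binding domain — allowed.

Yes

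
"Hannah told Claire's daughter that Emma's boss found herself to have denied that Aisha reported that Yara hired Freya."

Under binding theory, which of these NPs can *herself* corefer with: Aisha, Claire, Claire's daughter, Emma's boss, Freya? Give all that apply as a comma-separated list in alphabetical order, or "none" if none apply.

Emma's boss

*herself* is a reflexive; Principle A requires it to be bound within its binding domain — the clause headed by 'found'.
— Aisha: subject of the clause headed by 'reported'; does not c-command the reflexive — cannot bind it (Principle A).
— Claire: possessor inside the object DP of the matrix clause; does not c-command the reflexive — cannot bind it (Principle A).
— Claire's daughter: object of the matrix clause; c-commands the reflexive but lies outside its binding domain — cannot bind it (Principle A).
— Emma's boss: subject of the clause headed by 'found'; c-commands the reflexive within its binding domain — allowed (Principle A).
— Freya: object of the clause headed by 'hired'; does not c-command the reflexive — cannot bind it (Principle A).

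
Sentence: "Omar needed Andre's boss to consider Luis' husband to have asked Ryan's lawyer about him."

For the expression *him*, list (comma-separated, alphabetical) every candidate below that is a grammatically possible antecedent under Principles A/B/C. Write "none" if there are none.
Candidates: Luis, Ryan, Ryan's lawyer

Luis, Ryan

*him* is a pronoun; Principle B requires it to be free in its binding domain — the clause headed by 'asked'.
— Luis: possessor inside the subject DP of the clause headed by 'asked'; does not c-command the pronoun — Principle B does not apply; allowed.
— Ryan: possessor inside the object DP of the clause headed by 'asked'; does not c-command the pronoun — Principle B does not apply; allowed.
— Ryan's lawyer: object of the clause headed by 'asked'; c-commands the pronoun within its binding domain — blocked (Principle B).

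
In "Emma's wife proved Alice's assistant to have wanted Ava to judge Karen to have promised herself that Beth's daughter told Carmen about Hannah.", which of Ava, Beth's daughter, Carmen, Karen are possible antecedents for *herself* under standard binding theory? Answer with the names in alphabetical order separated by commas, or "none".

*herself* is a reflexive; Principle A requires it to be bound within its binding domain — the clause headed by 'promised'.
— Ava: subject of the clause headed by 'judge'; c-commands the reflexive but lies outside its binding domain — cannot bind it (Principle A).
— Beth's daughter: subject of the clause headed by 'told'; does not c-command the reflexive — cannot bind it (Principle A).
— Carmen: object of the clause headed by 'told'; does not c-command the reflexive — cannot bind it (Principle A).
— Karen: subject of the clause headed by 'promised'; c-commands the reflexive within its binding domain — allowed (Principle A).

Karen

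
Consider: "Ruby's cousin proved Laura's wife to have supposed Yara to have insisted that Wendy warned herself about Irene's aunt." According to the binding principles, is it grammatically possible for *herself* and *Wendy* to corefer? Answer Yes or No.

*herself* is a reflexive; Principle A requires it to be bound within its binding domain — the clause headed by 'warned'.
— Wendy: subject of the clause headed by 'warned'; c-commands the reflexive within its binding domain — allowed (Principle A).

Yes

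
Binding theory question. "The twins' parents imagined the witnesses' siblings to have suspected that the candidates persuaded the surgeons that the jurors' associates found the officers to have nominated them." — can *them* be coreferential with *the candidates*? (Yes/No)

Yes

*them* is a pronoun; Principle B requires it to be free in its binding domain — the clause headed by 'nominated'.
— the candidates: subject of the clause headed by 'persuaded'; c-commands the pronoun but lies outside its binding domain — allowed.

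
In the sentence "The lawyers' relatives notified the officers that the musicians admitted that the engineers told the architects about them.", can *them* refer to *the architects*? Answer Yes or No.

No

*them* is a pronoun; Principle B requires it to be free in its binding domain — the clause headed by 'told'.
— the architects: object of the clause headed by 'told'; c-commands the pronoun within its binding domain — blocked (Principle B).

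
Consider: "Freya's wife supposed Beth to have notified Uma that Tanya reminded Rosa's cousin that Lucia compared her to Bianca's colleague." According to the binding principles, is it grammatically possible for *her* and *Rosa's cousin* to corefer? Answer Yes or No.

*her* is a pronoun; Principle B requires it to be free in its binding domain — the clause headed by 'compared'.
— Rosa's cousin: object of the clause headed by 'reminded'; c-commands the pronoun but lies outside its binding domain — allowed.

Yes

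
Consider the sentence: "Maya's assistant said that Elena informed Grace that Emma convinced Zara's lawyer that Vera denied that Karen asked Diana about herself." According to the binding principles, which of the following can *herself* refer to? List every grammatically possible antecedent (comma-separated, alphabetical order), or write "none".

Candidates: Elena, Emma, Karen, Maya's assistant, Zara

Karen

*herself* is a reflexive; Principle A requires it to be bound within its binding domain — the clause headed by 'asked'.
— Elena: subject of the clause headed by 'informed'; c-commands the reflexive but lies outside its binding domain — cannot bind it (Principle A).
— Emma: subject of the clause headed by 'convinced'; c-commands the reflexive but lies outside its binding domain — cannot bind it (Principle A).
— Karen: subject of the clause headed by 'asked'; c-commands the reflexive within its binding domain — allowed (Principle A).
— Maya's assistant: subject of the matrix clause; c-commands the reflexive but lies outside its binding domain — cannot bind it (Principle A).
— Zara: possessor inside the object DP of the clause headed by 'convinced'; does not c-command the reflexive — cannot bind it (Principle A).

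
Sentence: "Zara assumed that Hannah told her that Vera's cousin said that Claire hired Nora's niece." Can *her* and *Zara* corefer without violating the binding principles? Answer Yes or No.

*Zara* is an R-expression; Principle C requires it to be free (not bound by any c-commanding expression).
— her: object of the clause headed by 'told'; the pronoun does not c-command the R-expression — coreference allowed.

Yes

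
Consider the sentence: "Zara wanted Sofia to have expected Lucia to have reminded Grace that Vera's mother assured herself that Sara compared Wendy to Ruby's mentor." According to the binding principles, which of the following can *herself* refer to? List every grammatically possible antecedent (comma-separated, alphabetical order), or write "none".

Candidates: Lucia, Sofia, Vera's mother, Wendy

Vera's mother

*herself* is a reflexive; Principle A requires it to be bound within its binding domain — the clause headed by 'assured'.
— Lucia: subject of the clause headed by 'reminded'; c-commands the reflexive but lies outside its binding domain — cannot bind it (Principle A).
— Sofia: subject of the clause headed by 'expected'; c-commands the reflexive but lies outside its binding domain — cannot bind it (Principle A).
— Vera's mother: subject of the clause headed by 'assured'; c-commands the reflexive within its binding domain — allowed (Principle A).
— Wendy: object of the clause headed by 'compared'; does not c-command the reflexive — cannot bind it (Principle A).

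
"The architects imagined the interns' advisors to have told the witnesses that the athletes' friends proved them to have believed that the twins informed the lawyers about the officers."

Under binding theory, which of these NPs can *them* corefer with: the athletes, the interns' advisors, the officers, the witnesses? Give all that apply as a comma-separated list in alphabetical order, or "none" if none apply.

*them* is a pronoun; Principle B requires it to be free in its binding domain — the clause headed by 'proved'.
— the athletes: possessor inside the subject DP of the clause headed by 'proved'; does not c-command the pronoun — Principle B does not apply; allowed.
— the interns' advisors: subject of the clause headed by 'told'; c-commands the pronoun but lies outside its binding domain — allowed.
— the officers: second object of the clause headed by 'informed'; is c-commanded by the pronoun; coreference would bind this R-expression — blocked (Principle C).
— the witnesses: object of the clause headed by 'told'; c-commands the pronoun but lies outside its binding domain — allowed.

the athletes, the interns' advisors, the witnesses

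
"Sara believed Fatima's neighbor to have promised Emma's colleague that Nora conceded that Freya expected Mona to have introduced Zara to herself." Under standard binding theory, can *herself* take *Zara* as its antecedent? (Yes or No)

*herself* is a reflexive; Principle A requires it to be bound within its binding domain — the clause headed by 'introduced'.
— Zara: object of the clause headed by 'introduced'; c-commands the reflexive within its binding domain — allowed (Principle A).

Yes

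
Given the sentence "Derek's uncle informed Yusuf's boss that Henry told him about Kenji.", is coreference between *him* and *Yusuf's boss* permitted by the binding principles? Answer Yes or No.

*him* is a pronoun; Principle B requires it to be free in its binding domain — the clause headed by 'told'.
— Yusuf's boss: object of the matrix clause; c-commands the pronoun but lies outside its binding domain — allowed.

Yes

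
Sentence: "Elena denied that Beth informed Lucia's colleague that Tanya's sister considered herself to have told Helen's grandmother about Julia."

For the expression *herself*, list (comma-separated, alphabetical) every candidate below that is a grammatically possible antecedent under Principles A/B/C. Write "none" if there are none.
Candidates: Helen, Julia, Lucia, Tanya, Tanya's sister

Tanya's sister

*herself* is a reflexive; Principle A requires it to be bound within its binding domain — the clause headed by 'considered'.
— Helen: possessor inside the object DP of the clause headed by 'told'; does not c-command the reflexive — cannot bind it (Principle A).
— Julia: second object of the clause headed by 'told'; does not c-command the reflexive — cannot bind it (Principle A).
— Lucia: possessor inside the object DP of the clause headed by 'informed'; does not c-command the reflexive — cannot bind it (Principle A).
— Tanya: possessor inside the subject DP of the clause headed by 'considered'; does not c-command the reflexive — cannot bind it (Principle A).
— Tanya's sister: subject of the clause headed by 'considered'; c-commands the reflexive within its binding domain — allowed (Principle A).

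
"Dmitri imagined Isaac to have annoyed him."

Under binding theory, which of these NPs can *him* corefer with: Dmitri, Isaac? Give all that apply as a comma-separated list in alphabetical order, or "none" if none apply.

*him* is a pronoun; Principle B requires it to be free in its binding domain — the clause headed by 'annoyed'.
— Dmitri: subject of the matrix clause; c-commands the pronoun but lies outside its binding domain — allowed.
— Isaac: subject of the clause headed by 'annoyed'; c-commands the pronoun within its binding domain — blocked (Principle B).

Dmitri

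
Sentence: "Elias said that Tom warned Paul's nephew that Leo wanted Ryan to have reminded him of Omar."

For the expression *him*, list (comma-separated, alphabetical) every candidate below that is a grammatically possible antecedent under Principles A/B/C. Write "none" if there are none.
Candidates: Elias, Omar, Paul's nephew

Elias, Paul's nephew

*him* is a pronoun; Principle B requires it to be free in its binding domain — the clause headed by 'reminded'.
— Elias: subject of the matrix clause; c-commands the pronoun but lies outside its binding domain — allowed.
— Omar: second object of the clause headed by 'reminded'; is c-commanded by the pronoun; coreference would bind this R-expression — blocked (Principle C).
— Paul's nephew: object of the clause headed by 'warned'; c-commands the pronoun but lies outside its binding domain — allowed.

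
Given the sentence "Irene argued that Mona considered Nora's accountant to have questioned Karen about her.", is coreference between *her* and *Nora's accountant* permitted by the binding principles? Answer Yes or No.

No

*her* is a pronoun; Principle B requires it to be free in its binding domain — the clause headed by 'questioned'.
— Nora's accountant: subject of the clause headed by 'questioned'; c-commands the pronoun within its binding domain — blocked (Principle B).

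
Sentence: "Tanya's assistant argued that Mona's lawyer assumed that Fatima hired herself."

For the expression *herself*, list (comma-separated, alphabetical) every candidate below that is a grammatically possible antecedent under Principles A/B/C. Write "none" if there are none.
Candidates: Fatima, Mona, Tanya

*herself* is a reflexive; Principle A requires it to be bound within its binding domain — the clause headed by 'hired'.
— Fatima: subject of the clause headed by 'hired'; c-commands the reflexive within its binding domain — allowed (Principle A).
— Mona: possessor inside the subject DP of the clause headed by 'assumed'; does not c-command the reflexive — cannot bind it (Principle A).
— Tanya: possessor inside the subject DP of the matrix clause; does not c-command the reflexive — cannot bind it (Principle A).

Fatima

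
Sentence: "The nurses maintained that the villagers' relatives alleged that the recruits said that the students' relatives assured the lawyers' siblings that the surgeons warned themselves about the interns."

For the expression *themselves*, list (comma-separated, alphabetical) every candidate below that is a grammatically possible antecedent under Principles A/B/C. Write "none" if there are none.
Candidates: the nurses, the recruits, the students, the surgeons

the surgeons

*themselves* is a reflexive; Principle A requires it to be bound within its binding domain — the clause headed by 'warned'.
— the nurses: subject of the matrix clause; c-commands the reflexive but lies outside its binding domain — cannot bind it (Principle A).
— the recruits: subject of the clause headed by 'said'; c-commands the reflexive but lies outside its binding domain — cannot bind it (Principle A).
— the students: possessor inside the subject DP of the clause headed by 'assured'; does not c-command the reflexive — cannot bind it (Principle A).
— the surgeons: subject of the clause headed by 'warned'; c-commands the reflexive within its binding domain — allowed (Principle A).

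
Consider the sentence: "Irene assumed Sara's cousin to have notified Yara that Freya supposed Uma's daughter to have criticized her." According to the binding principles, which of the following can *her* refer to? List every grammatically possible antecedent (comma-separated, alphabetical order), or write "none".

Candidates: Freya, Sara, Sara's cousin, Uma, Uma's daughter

Freya, Sara, Sara's cousin, Uma

*her* is a pronoun; Principle B requires it to be free in its binding domain — the clause headed by 'criticized'.
— Freya: subject of the clause headed by 'supposed'; c-commands the pronoun but lies outside its binding domain — allowed.
— Sara: possessor inside the subject DP of the clause headed by 'notified'; does not c-command the pronoun — Principle B does not apply; allowed.
— Sara's cousin: subject of the clause headed by 'notified'; c-commands the pronoun but lies outside its binding domain — allowed.
— Uma: possessor inside the subject DP of the clause headed by 'criticized'; does not c-command the pronoun — Principle B does not apply; allowed.
— Uma's daughter: subject of the clause headed by 'criticized'; c-commands the pronoun within its binding domain — blocked (Principle B).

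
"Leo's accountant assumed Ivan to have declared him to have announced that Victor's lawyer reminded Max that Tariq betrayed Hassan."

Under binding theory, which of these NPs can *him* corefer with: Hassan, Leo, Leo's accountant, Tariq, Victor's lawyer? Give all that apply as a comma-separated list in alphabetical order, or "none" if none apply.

Leo, Leo's accountant

*him* is a pronoun; Principle B requires it to be free in its binding domain — the clause headed by 'declared'.
— Hassan: object of the clause headed by 'betrayed'; is c-commanded by the pronoun; coreference would bind this R-expression — blocked (Principle C).
— Leo: possessor inside the subject DP of the matrix clause; does not c-command the pronoun — Principle B does not apply; allowed.
— Leo's accountant: subject of the matrix clause; c-commands the pronoun but lies outside its binding domain — allowed.
— Tariq: subject of the clause headed by 'betrayed'; is c-commanded by the pronoun; coreference would bind this R-expression — blocked (Principle C).
— Victor's lawyer: subject of the clause headed by 'reminded'; is c-commanded by the pronoun; coreference would bind this R-expression — blocked (Principle C).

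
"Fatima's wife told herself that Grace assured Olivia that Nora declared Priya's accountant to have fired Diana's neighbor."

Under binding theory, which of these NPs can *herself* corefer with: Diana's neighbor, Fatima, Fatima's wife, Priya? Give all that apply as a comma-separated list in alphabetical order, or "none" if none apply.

Fatima's wife

*herself* is a reflexive; Principle A requires it to be bound within its binding domain — the matrix clause.
— Diana's neighbor: object of the clause headed by 'fired'; does not c-command the reflexive — cannot bind it (Principle A).
— Fatima: possessor inside the subject DP of the matrix clause; does not c-command the reflexive — cannot bind it (Principle A).
— Fatima's wife: subject of the matrix clause; c-commands the reflexive within its binding domain — allowed (Principle A).
— Priya: possessor inside the subject DP of the clause headed by 'fired'; does not c-command the reflexive — cannot bind it (Principle A).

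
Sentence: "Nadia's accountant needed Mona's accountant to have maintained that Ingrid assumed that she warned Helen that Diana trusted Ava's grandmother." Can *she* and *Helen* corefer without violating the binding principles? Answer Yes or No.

*Helen* is an R-expression; Principle C requires it to be free (not bound by any c-commanding expression).
— she: subject of the clause headed by 'warned'; the pronoun c-commands the R-expression — coreference blocked (Principle C).

No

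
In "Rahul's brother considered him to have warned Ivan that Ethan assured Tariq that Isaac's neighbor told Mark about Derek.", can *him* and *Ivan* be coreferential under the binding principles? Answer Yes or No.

*Ivan* is an R-expression; Principle C requires it to be free (not bound by any c-commanding expression).
— him: subject of the clause headed by 'warned'; the pronoun c-commands the R-expression — coreference blocked (Principle C).

No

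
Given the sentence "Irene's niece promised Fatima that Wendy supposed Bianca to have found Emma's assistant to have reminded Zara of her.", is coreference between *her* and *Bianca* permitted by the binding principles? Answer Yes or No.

*her* is a pronoun; Principle B requires it to be free in its binding domain — the clause headed by 'reminded'.
— Bianca: subject of the clause headed by 'found'; c-commands the pronoun but lies outside its binding domain — allowed.

Yes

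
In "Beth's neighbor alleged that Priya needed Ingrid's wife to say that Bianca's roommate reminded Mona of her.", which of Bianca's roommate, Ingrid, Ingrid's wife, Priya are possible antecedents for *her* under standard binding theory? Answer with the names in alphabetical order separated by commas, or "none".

Ingrid, Ingrid's wife, Priya

*her* is a pronoun; Principle B requires it to be free in its binding domain — the clause headed by 'reminded'.
— Bianca's roommate: subject of the clause headed by 'reminded'; c-commands the pronoun within its binding domain — blocked (Principle B).
— Ingrid: possessor inside the subject DP of the clause headed by 'say'; does not c-command the pronoun — Principle B does not apply; allowed.
— Ingrid's wife: subject of the clause headed by 'say'; c-commands the pronoun but lies outside its binding domain — allowed.
— Priya: subject of the clause headed by 'needed'; c-commands the pronoun but lies outside its binding domain — allowed.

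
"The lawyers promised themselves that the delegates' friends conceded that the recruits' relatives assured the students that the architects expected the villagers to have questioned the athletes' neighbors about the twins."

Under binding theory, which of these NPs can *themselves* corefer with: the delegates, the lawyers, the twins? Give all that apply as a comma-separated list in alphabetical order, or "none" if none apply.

the lawyers

*themselves* is a reflexive; Principle A requires it to be bound within its binding domain — the matrix clause.
— the delegates: possessor inside the subject DP of the clause headed by 'conceded'; does not c-command the reflexive — cannot bind it (Principle A).
— the lawyers: subject of the matrix clause; c-commands the reflexive within its binding domain — allowed (Principle A).
— the twins: second object of the clause headed by 'questioned'; does not c-command the reflexive — cannot bind it (Principle A).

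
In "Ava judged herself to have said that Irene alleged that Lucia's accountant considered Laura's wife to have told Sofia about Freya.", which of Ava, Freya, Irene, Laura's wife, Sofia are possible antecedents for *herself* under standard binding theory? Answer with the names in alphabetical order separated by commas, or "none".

*herself* is a reflexive; Principle A requires it to be bound within its binding domain — the matrix clause.
— Ava: subject of the matrix clause; c-commands the reflexive within its binding domain — allowed (Principle A).
— Freya: second object of the clause headed by 'told'; does not c-command the reflexive — cannot bind it (Principle A).
— Irene: subject of the clause headed by 'alleged'; does not c-command the reflexive — cannot bind it (Principle A).
— Laura's wife: subject of the clause headed by 'told'; does not c-command the reflexive — cannot bind it (Principle A).
— Sofia: object of the clause headed by 'told'; does not c-command the reflexive — cannot bind it (Principle A).

Ava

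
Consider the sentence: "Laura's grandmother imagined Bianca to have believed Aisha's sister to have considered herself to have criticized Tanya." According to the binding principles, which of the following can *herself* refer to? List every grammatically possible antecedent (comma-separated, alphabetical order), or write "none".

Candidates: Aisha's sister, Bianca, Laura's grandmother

Aisha's sister

*herself* is a reflexive; Principle A requires it to be bound within its binding domain — the clause headed by 'considered'.
— Aisha's sister: subject of the clause headed by 'considered'; c-commands the reflexive within its binding domain — allowed (Principle A).
— Bianca: subject of the clause headed by 'believed'; c-commands the reflexive but lies outside its binding domain — cannot bind it (Principle A).
— Laura's grandmother: subject of the matrix clause; c-commands the reflexive but lies outside its binding domain — cannot bind it (Principle A).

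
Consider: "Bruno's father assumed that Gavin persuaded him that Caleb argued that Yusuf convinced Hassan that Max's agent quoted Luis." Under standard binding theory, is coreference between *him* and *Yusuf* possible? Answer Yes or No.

No

*Yusuf* is an R-expression; Principle C requires it to be free (not bound by any c-commanding expression).
— him: object of the clause headed by 'persuaded'; the pronoun c-commands the R-expression — coreference blocked (Principle C).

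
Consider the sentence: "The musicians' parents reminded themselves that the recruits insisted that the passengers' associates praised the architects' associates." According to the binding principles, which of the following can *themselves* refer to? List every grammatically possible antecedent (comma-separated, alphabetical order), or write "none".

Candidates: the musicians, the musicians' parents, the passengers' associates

*themselves* is a reflexive; Principle A requires it to be bound within its binding domain — the matrix clause.
— the musicians: possessor inside the subject DP of the matrix clause; does not c-command the reflexive — cannot bind it (Principle A).
— the musicians' parents: subject of the matrix clause; c-commands the reflexive within its binding domain — allowed (Principle A).
— the passengers' associates: subject of the clause headed by 'praised'; does not c-command the reflexive — cannot bind it (Principle A).

the musicians' parents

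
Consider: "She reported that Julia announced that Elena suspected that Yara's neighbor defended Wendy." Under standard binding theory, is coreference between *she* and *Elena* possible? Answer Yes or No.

*Elena* is an R-expression; Principle C requires it to be free (not bound by any c-commanding expression).
— she: subject of the matrix clause; the pronoun c-commands the R-expression — coreference blocked (Principle C).

No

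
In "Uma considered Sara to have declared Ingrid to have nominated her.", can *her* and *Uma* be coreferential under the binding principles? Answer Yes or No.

Yes

*Uma* is an R-expression; Principle C requires it to be free (not bound by any c-commanding expression).
— her: object of the clause headed by 'nominated'; the pronoun does not c-command the R-expression — coreference allowed.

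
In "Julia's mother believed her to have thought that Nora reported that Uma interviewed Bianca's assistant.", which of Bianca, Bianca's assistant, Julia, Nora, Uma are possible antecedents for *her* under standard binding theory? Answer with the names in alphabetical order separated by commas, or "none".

Julia

*her* is a pronoun; Principle B requires it to be free in its binding domain — the matrix clause.
— Bianca: possessor inside the object DP of the clause headed by 'interviewed'; is c-commanded by the pronoun; coreference would bind this R-expression — blocked (Principle C).
— Bianca's assistant: object of the clause headed by 'interviewed'; is c-commanded by the pronoun; coreference would bind this R-expression — blocked (Principle C).
— Julia: possessor inside the subject DP of the matrix clause; does not c-command the pronoun — Principle B does not apply; allowed.
— Nora: subject of the clause headed by 'reported'; is c-commanded by the pronoun; coreference would bind this R-expression — blocked (Principle C).
— Uma: subject of the clause headed by 'interviewed'; is c-commanded by the pronoun; coreference would bind this R-expression — blocked (Principle C).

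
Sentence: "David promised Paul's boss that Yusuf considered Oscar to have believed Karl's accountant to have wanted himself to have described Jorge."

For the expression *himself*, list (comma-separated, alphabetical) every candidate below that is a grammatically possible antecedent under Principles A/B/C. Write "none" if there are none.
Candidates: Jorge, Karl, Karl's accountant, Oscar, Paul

Karl's accountant

*himself* is a reflexive; Principle A requires it to be bound within its binding domain — the clause headed by 'wanted'.
— Jorge: object of the clause headed by 'described'; does not c-command the reflexive — cannot bind it (Principle A).
— Karl: possessor inside the subject DP of the clause headed by 'wanted'; does not c-command the reflexive — cannot bind it (Principle A).
— Karl's accountant: subject of the clause headed by 'wanted'; c-commands the reflexive within its binding domain — allowed (Principle A).
— Oscar: subject of the clause headed by 'believed'; c-commands the reflexive but lies outside its binding domain — cannot bind it (Principle A).
— Paul: possessor inside the object DP of the matrix clause; does not c-command the reflexive — cannot bind it (Principle A).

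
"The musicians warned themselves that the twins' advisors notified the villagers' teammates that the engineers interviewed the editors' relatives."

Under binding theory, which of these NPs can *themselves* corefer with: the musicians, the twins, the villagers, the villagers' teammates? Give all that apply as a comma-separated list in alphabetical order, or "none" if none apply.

*themselves* is a reflexive; Principle A requires it to be bound within its binding domain — the matrix clause.
— the musicians: subject of the matrix clause; c-commands the reflexive within its binding domain — allowed (Principle A).
— the twins: possessor inside the subject DP of the clause headed by 'notified'; does not c-command the reflexive — cannot bind it (Principle A).
— the villagers: possessor inside the object DP of the clause headed by 'notified'; does not c-command the reflexive — cannot bind it (Principle A).
— the villagers' teammates: object of the clause headed by 'notified'; does not c-command the reflexive — cannot bind it (Principle A).

the musicians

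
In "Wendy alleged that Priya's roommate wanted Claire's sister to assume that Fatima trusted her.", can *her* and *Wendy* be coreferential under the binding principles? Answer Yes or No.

Yes

*Wendy* is an R-expression; Principle C requires it to be free (not bound by any c-commanding expression).
— her: object of the clause headed by 'trusted'; the pronoun does not c-command the R-expression — coreference allowed.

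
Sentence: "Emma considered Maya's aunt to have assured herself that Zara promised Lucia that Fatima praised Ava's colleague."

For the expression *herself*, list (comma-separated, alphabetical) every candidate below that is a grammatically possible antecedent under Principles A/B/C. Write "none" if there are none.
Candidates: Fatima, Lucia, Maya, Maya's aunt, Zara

Maya's aunt

*herself* is a reflexive; Principle A requires it to be bound within its binding domain — the clause headed by 'assured'.
— Fatima: subject of the clause headed by 'praised'; does not c-command the reflexive — cannot bind it (Principle A).
— Lucia: object of the clause headed by 'promised'; does not c-command the reflexive — cannot bind it (Principle A).
— Maya: possessor inside the subject DP of the clause headed by 'assured'; does not c-command the reflexive — cannot bind it (Principle A).
— Maya's aunt: subject of the clause headed by 'assured'; c-commands the reflexive within its binding domain — allowed (Principle A).
— Zara: subject of the clause headed by 'promised'; does not c-command the reflexive — cannot bind it (Principle A).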